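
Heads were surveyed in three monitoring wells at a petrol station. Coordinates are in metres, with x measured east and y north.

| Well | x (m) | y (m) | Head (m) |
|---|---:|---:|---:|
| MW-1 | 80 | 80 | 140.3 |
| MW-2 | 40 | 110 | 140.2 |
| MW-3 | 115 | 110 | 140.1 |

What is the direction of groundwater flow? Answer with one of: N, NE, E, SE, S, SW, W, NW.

N

Taking MW-1 as reference: MW-2−MW-1 = (-40, 30, -0.1); MW-3−MW-1 = (35, 30, -0.2).
Solve a·Δx + b·Δy = Δh: det = (-40)·30 − 35·30 = -2250.
∂h/∂x = [(-0.1)·30 − (-0.2)·30] / -2250 = -0.001333
∂h/∂y = [(-40)·(-0.2) − 35·(-0.1)] / -2250 = -0.005111
Flow = −∇h = (+0.001333 east, +0.005111 north), which points north.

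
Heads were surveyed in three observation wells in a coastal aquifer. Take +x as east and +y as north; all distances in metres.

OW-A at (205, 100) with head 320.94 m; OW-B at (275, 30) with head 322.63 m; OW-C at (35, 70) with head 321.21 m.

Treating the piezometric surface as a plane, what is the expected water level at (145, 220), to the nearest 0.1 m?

With h = a·x + b·y + c and OW-A as origin, the differences give:
  70·a + (-70)·b = +1.69
  (-170)·a + (-30)·b = +0.27
Eliminate b (×(-30) and ×(-70), subtract): -14000·a = -31.800 → a = ∂h/∂x = +0.002271
Back-substitute: b = ∂h/∂y = -0.02187.
h(145, 220) = 320.94 + (+0.002271)·(-60) + (-0.02187)·(120) = 320.94 -0.136 -2.625 = 318.179 m.

318.2 m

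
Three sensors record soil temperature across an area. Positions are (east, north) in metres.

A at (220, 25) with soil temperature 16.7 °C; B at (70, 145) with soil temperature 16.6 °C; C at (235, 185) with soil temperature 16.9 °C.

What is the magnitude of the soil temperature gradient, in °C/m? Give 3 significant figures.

0.00190 °C/m

With T = a·x + b·y + c and A as origin, the differences give:
  (-150)·a + 120·b = -0.1
  15·a + 160·b = +0.2
Eliminate b (×160 and ×120, subtract): -25800·a = -40.00 → a = ∂T/∂x = +0.001550
Back-substitute: b = ∂T/∂y = +0.001105.
|∇f| = √(0.001550² + 0.001105²) = 0.001904 °C/m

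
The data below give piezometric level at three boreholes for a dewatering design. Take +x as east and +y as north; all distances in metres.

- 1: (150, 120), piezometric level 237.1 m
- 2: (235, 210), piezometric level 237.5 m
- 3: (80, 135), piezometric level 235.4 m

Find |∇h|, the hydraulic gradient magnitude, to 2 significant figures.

0.026

Three-point gradient (reference 1): Δ to 2 = (85, 90, +0.4), Δ to 3 = (-70, 15, -1.7).
∂h/∂x = +0.02099, ∂h/∂y = -0.01538 (det = 7575).
|∇h| = √(0.02099² + -0.01538²) = 0.02602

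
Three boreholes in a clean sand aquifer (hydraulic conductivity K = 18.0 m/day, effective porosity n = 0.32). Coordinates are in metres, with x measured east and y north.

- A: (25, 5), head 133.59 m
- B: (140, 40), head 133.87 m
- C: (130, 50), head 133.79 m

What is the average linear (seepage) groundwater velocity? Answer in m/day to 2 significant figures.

0.32 m/day

Differences from A: to B (Δx, Δy, Δh) = (115, 35, +0.28); to C = (105, 45, +0.20).
Solve a·Δx + b·Δy = Δh: det = 115·45 − 105·35 = 1500.
∂h/∂x = [(+0.28)·45 − (+0.20)·35] / 1500 = +0.003733
∂h/∂y = [115·(+0.20) − 105·(+0.28)] / 1500 = -0.004267
|∇h| = √(0.003733² + -0.004267²) = 0.005669
Seepage velocity v = K·i/n = 18.0 × 0.005669 / 0.32 = 0.3189 m/day.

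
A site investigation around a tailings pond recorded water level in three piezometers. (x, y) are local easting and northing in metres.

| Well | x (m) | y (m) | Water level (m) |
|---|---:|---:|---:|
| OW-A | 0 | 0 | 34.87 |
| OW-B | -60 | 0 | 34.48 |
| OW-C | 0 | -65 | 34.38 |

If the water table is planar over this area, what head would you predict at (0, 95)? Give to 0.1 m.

∂h/∂x = (34.48 − 34.87) / (-60 − 0) = +0.006500
∂h/∂y = (34.38 − 34.87) / (-65 − 0) = +0.007538
h(0, 95) = 34.87 + (+0.006500)·(0) + (+0.007538)·(95) = 34.87 +0.000 +0.716 = 35.586 m.

35.6 m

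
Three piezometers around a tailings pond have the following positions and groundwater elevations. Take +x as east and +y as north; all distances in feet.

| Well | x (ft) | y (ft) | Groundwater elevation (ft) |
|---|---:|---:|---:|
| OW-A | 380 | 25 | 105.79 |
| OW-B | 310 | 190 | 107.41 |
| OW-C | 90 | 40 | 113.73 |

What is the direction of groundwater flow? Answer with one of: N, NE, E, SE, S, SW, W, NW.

Taking OW-A as reference: OW-B−OW-A = (-70, 165, +1.62); OW-C−OW-A = (-290, 15, +7.94).
Solve a·Δx + b·Δy = Δh: det = (-70)·15 − (-290)·165 = 46800.
∂h/∂x = [(+1.62)·15 − (+7.94)·165] / 46800 = -0.02747
∂h/∂y = [(-70)·(+7.94) − (-290)·(+1.62)] / 46800 = -0.001838
Flow = −∇h = (+0.02747 east, +0.001838 north), which points east.

E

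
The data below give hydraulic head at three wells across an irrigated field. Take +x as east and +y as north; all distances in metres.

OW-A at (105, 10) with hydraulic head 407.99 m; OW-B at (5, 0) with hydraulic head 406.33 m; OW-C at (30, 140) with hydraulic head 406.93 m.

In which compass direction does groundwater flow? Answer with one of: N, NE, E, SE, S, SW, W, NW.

With h = a·x + b·y + c and OW-A as origin, the differences give:
  (-100)·a + (-10)·b = -1.66
  (-75)·a + 130·b = -1.06
Eliminate b (×130 and ×(-10), subtract): -13750·a = -226.400 → a = ∂h/∂x = +0.01647
Back-substitute: b = ∂h/∂y = +0.001345.
Flow = −∇h = (-0.01647 east, -0.001345 north), which points west.

W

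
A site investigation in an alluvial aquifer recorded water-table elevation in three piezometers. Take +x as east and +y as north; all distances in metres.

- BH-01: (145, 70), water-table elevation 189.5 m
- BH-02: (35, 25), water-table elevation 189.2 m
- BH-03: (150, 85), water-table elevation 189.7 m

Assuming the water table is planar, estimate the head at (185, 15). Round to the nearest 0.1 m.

188.6 m

Differences from BH-01: to BH-02 (Δx, Δy, Δh) = (-110, -45, -0.3); to BH-03 = (5, 15, +0.2).
Solve a·Δx + b·Δy = Δh: det = (-110)·15 − 5·(-45) = -1425.
∂h/∂x = [(-0.3)·15 − (+0.2)·(-45)] / -1425 = -0.003158
∂h/∂y = [(-110)·(+0.2) − 5·(-0.3)] / -1425 = +0.01439
h(185, 15) = 189.5 + (-0.003158)·(40) + (+0.01439)·(-55) = 189.5 -0.126 -0.791 = 188.582 m.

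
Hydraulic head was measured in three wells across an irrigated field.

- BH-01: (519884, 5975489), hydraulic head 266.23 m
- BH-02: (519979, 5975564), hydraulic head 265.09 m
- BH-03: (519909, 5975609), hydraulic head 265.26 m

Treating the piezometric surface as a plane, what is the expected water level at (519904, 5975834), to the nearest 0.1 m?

263.8 m

Differences from BH-01: to BH-02 (Δx, Δy, Δh) = (95, 75, -1.14); to BH-03 = (25, 120, -0.97).
Solve a·Δx + b·Δy = Δh: det = 95·120 − 25·75 = 9525.
∂h/∂x = [(-1.14)·120 − (-0.97)·75] / 9525 = -0.006724
∂h/∂y = [95·(-0.97) − 25·(-1.14)] / 9525 = -0.006682
h(519904, 5975834) = 266.23 + (-0.006724)·(20) + (-0.006682)·(345) = 266.23 -0.134 -2.305 = 263.790 m.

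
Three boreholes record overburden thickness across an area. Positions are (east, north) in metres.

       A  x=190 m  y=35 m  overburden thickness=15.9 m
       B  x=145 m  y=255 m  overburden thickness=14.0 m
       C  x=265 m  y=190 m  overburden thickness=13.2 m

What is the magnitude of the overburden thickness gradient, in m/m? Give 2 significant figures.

Differences from A: to B (Δx, Δy, Δh) = (-45, 220, -1.9); to C = (75, 155, -2.7).
Determinant of the coordinate differences = (-45)·155 − 75·220 = -23475.
∂d/∂x = [(-1.9)·155 − (-2.7)·220] / -23475 = -0.01276
∂d/∂y = [(-45)·(-2.7) − 75·(-1.9)] / -23475 = -0.01125
|∇f| = √(-0.01276² + -0.01125²) = 0.01701 m/m

0.017 m/m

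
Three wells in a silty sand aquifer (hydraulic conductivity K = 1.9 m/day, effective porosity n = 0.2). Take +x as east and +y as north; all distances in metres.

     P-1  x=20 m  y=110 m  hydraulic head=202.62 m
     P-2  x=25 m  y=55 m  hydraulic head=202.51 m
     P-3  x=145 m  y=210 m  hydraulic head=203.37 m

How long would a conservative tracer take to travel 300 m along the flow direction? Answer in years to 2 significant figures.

With h = a·x + b·y + c and P-1 as origin, the differences give:
  5·a + (-55)·b = -0.11
  125·a + 100·b = +0.75
Eliminate b (×100 and ×(-55), subtract): 7375·a = 30.250 → a = ∂h/∂x = +0.004102
Back-substitute: b = ∂h/∂y = +0.002373.
|∇h| = √(0.004102² + 0.002373²) = 0.004739
Seepage velocity v = K·i/n = 1.9 × 0.004739 / 0.2 = 0.04502 m/day.
t = 300 / 0.04502 = 6664 days = 18.2 years.

18 years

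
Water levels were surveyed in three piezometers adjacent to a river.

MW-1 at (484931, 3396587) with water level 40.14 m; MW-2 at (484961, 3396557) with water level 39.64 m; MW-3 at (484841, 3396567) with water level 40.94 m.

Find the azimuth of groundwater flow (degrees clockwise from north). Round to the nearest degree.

122°

With h = a·x + b·y + c and MW-1 as origin, the differences give:
  30·a + (-30)·b = -0.50
  (-90)·a + (-20)·b = +0.80
Eliminate b (×(-20) and ×(-30), subtract): -3300·a = 34.000 → a = ∂h/∂x = -0.01030
Back-substitute: b = ∂h/∂y = +0.006364.
Flow direction (−∇h) has components (+0.01030 E, -0.006364 N).
Azimuth = atan2(E, N) = atan2(+0.01030, -0.006364) = 121.7° ≈ 122°.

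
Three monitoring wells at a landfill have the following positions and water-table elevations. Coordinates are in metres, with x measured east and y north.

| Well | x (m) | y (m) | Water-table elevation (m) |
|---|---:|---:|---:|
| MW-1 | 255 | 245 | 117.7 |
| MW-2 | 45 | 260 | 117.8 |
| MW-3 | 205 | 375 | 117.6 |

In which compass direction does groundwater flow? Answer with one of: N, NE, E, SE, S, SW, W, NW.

NE

Differences from MW-1: to MW-2 (Δx, Δy, Δh) = (-210, 15, +0.1); to MW-3 = (-50, 130, -0.1).
Solve a·Δx + b·Δy = Δh: det = (-210)·130 − (-50)·15 = -26550.
∂h/∂x = [(+0.1)·130 − (-0.1)·15] / -26550 = -0.0005461
∂h/∂y = [(-210)·(-0.1) − (-50)·(+0.1)] / -26550 = -0.0009793
Flow = −∇h = (+0.0005461 east, +0.0009793 north), which points northeast.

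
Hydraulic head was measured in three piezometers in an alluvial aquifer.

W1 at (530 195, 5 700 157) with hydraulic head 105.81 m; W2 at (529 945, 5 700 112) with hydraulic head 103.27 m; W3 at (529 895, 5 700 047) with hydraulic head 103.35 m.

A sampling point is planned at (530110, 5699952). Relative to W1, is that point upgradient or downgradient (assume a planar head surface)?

Differences from W1: to W2 (Δx, Δy, Δh) = (-250, -45, -2.54); to W3 = (-300, -110, -2.46).
Solve a·Δx + b·Δy = Δh: det = (-250)·(-110) − (-300)·(-45) = 14000.
∂h/∂x = [(-2.54)·(-110) − (-2.46)·(-45)] / 14000 = +0.01205
∂h/∂y = [(-250)·(-2.46) − (-300)·(-2.54)] / 14000 = -0.01050
Head at (530110, 5699952) = 105.81 + (+0.01205)·(-85) + (-0.01050)·(-205) = 106.94 m.
That is higher than the 105.81 m at W1, so the point is upgradient.

upgradient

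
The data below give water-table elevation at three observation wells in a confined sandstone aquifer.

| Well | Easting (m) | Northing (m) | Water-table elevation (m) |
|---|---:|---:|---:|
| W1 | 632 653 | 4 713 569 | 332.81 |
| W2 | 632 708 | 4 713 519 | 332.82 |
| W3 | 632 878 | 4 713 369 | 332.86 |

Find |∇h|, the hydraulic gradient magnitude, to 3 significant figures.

0.00283

With h = a·x + b·y + c and W1 as origin, the differences give:
  55·a + (-50)·b = +0.01
  225·a + (-200)·b = +0.05
Eliminate b (×(-200) and ×(-50), subtract): 250·a = 0.500 → a = ∂h/∂x = +0.002000
Back-substitute: b = ∂h/∂y = +0.002000.
|∇h| = √(0.002000² + 0.002000²) = 0.002828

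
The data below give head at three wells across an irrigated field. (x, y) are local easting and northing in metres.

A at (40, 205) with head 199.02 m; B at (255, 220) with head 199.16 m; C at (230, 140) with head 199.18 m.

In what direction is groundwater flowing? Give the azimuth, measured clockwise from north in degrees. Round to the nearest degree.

Differences from A: to B (Δx, Δy, Δh) = (215, 15, +0.14); to C = (190, -65, +0.16).
Determinant of the coordinate differences = 215·(-65) − 190·15 = -16825.
∂h/∂x = [(+0.14)·(-65) − (+0.16)·15] / -16825 = +0.0006835
∂h/∂y = [215·(+0.16) − 190·(+0.14)] / -16825 = -0.0004636
Flow direction (−∇h) has components (-0.0006835 E, +0.0004636 N).
Azimuth = atan2(E, N) = atan2(-0.0006835, +0.0004636) = 304.1° ≈ 304°.

304°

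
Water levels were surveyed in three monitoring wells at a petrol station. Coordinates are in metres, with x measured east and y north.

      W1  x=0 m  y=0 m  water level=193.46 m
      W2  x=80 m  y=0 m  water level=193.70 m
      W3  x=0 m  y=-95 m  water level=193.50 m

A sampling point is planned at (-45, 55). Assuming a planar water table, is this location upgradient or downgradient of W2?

downgradient

∂h/∂x = (193.70 − 193.46) / (80 − 0) = +0.003000
∂h/∂y = (193.50 − 193.46) / (-95 − 0) = -0.0004211
Head at (-45, 55) = 193.46 + (+0.003000)·(-45) + (-0.0004211)·(55) = 193.30 m.
That is lower than the 193.70 m at W2, so the point is downgradient.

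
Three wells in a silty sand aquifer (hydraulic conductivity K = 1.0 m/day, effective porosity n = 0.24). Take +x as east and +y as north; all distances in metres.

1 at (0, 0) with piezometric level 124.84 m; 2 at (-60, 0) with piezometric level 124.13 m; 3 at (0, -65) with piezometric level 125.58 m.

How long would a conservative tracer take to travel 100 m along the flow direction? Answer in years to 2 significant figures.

∂h/∂x = (124.13 − 124.84) / (-60 − 0) = +0.01183
∂h/∂y = (125.58 − 124.84) / (-65 − 0) = -0.01138
|∇h| = √(0.01183² + -0.01138²) = 0.01642
Seepage velocity v = K·i/n = 1.0 × 0.01642 / 0.24 = 0.06842 m/day.
t = 100 / 0.06842 = 1462 days = 4 years.

4.0 years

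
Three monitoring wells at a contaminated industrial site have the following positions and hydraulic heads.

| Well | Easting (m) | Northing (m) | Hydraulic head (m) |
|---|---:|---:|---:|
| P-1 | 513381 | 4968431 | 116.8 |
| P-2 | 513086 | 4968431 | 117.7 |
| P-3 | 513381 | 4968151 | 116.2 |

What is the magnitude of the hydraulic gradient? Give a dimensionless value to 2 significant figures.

∂h/∂x = (117.7 − 116.8) / (513086 − 513381) = -0.003051
∂h/∂y = (116.2 − 116.8) / (4968151 − 4968431) = +0.002143
|∇h| = √(-0.003051² + 0.002143²) = 0.003728

0.0037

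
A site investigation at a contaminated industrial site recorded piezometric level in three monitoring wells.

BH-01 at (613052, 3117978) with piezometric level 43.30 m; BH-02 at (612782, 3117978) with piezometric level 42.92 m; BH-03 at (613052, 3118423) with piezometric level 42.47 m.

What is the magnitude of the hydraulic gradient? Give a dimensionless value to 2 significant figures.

0.0023

∂h/∂x = (42.92 − 43.30) / (612782 − 613052) = +0.001407
∂h/∂y = (42.47 − 43.30) / (3118423 − 3117978) = -0.001865
|∇h| = √(0.001407² + -0.001865²) = 0.002336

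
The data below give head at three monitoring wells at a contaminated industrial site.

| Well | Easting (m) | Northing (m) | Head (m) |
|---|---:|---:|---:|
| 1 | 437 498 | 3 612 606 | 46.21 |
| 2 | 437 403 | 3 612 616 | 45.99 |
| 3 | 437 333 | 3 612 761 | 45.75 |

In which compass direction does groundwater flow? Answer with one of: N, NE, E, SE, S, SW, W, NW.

W

With h = a·x + b·y + c and 1 as origin, the differences give:
  (-95)·a + 10·b = -0.22
  (-165)·a + 155·b = -0.46
Eliminate b (×155 and ×10, subtract): -13075·a = -29.500 → a = ∂h/∂x = +0.002256
Back-substitute: b = ∂h/∂y = -0.0005660.
Flow = −∇h = (-0.002256 east, +0.0005660 north), which points west.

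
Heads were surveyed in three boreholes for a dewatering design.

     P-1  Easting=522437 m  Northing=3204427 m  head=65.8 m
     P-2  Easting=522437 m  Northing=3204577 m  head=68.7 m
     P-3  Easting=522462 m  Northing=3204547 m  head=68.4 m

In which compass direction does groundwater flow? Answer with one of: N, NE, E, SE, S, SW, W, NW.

Differences from P-1: to P-2 (Δx, Δy, Δh) = (0, 150, +2.9); to P-3 = (25, 120, +2.6).
Determinant of the coordinate differences = 0·120 − 25·150 = -3750.
∂h/∂x = [(+2.9)·120 − (+2.6)·150] / -3750 = +0.01120
∂h/∂y = [0·(+2.6) − 25·(+2.9)] / -3750 = +0.01933
Flow = −∇h = (-0.01120 east, -0.01933 north), which points southwest.

SW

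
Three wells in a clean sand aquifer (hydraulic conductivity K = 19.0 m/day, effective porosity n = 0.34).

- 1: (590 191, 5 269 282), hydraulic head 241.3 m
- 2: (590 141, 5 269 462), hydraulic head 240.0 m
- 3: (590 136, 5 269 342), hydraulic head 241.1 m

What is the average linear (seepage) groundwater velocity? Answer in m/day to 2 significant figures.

0.60 m/day

Three-point gradient (reference 1): Δ to 2 = (-50, 180, -1.3), Δ to 3 = (-55, 60, -0.2).
∂h/∂x = -0.006087, ∂h/∂y = -0.008913 (det = 6900).
|∇h| = √(-0.006087² + -0.008913²) = 0.01079
Seepage velocity v = K·i/n = 19.0 × 0.01079 / 0.34 = 0.603 m/day.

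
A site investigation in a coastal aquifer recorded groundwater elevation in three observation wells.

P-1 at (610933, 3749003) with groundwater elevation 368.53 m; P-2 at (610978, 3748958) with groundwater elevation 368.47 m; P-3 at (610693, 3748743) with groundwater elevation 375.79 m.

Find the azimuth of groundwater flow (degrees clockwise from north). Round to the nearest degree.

With h = a·x + b·y + c and P-1 as origin, the differences give:
  45·a + (-45)·b = -0.06
  (-240)·a + (-260)·b = +7.26
Eliminate b (×(-260) and ×(-45), subtract): -22500·a = 342.300 → a = ∂h/∂x = -0.01521
Back-substitute: b = ∂h/∂y = -0.01388.
Flow direction (−∇h) has components (+0.01521 E, +0.01388 N).
Azimuth = atan2(E, N) = atan2(+0.01521, +0.01388) = 47.6° ≈ 048°.

048°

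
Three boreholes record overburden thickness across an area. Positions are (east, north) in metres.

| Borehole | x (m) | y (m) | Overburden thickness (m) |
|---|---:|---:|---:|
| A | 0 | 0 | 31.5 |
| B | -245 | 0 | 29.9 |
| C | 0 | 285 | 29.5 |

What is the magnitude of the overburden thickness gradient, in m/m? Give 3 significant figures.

0.00959 m/m

∂d/∂x = (29.9 − 31.5) / (-245 − 0) = +0.006531
∂d/∂y = (29.5 − 31.5) / (285 − 0) = -0.007018
|∇f| = √(0.006531² + -0.007018²) = 0.009587 m/m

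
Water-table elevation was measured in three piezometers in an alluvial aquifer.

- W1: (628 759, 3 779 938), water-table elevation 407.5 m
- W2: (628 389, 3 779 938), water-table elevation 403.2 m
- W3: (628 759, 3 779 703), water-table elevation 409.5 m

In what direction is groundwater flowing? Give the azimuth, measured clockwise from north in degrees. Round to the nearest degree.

306°

∂h/∂x = (403.2 − 407.5) / (628389 − 628759) = +0.01162
∂h/∂y = (409.5 − 407.5) / (3779703 − 3779938) = -0.008511
Flow direction (−∇h) has components (-0.01162 E, +0.008511 N).
Azimuth = atan2(E, N) = atan2(-0.01162, +0.008511) = 306.2° ≈ 306°.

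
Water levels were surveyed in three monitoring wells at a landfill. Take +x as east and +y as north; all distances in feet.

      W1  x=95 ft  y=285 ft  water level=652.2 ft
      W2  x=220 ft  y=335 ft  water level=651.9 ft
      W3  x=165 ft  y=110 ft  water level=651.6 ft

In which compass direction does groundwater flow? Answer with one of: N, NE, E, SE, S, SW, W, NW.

SE

With h = a·x + b·y + c and W1 as origin, the differences give:
  125·a + 50·b = -0.3
  70·a + (-175)·b = -0.6
Eliminate b (×(-175) and ×50, subtract): -25375·a = 82.50 → a = ∂h/∂x = -0.003251
Back-substitute: b = ∂h/∂y = +0.002128.
Flow = −∇h = (+0.003251 east, -0.002128 north), which points southeast.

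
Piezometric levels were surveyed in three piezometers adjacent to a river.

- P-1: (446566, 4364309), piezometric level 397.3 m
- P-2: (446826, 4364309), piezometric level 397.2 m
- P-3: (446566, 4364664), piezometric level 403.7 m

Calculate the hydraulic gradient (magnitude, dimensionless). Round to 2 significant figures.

0.018

∂h/∂x = (397.2 − 397.3) / (446826 − 446566) = -0.0003846
∂h/∂y = (403.7 − 397.3) / (4364664 − 4364309) = +0.01803
|∇h| = √(-0.0003846² + 0.01803²) = 0.01803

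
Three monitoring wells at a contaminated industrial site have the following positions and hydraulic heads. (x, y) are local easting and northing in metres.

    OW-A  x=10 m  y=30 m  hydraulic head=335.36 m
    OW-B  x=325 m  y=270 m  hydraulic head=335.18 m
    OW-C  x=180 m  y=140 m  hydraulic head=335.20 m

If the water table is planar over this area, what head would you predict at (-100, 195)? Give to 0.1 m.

336.2 m

With h = a·x + b·y + c and OW-A as origin, the differences give:
  315·a + 240·b = -0.18
  170·a + 110·b = -0.16
Eliminate b (×110 and ×240, subtract): -6150·a = 18.600 → a = ∂h/∂x = -0.003024
Back-substitute: b = ∂h/∂y = +0.003220.
h(-100, 195) = 335.36 + (-0.003024)·(-110) + (+0.003220)·(165) = 335.36 +0.333 +0.531 = 336.224 m.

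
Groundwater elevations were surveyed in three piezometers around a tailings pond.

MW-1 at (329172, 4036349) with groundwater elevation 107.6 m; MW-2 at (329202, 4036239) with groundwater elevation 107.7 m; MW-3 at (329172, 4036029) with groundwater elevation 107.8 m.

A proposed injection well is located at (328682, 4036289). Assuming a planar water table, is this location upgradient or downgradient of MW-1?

downgradient

With h = a·x + b·y + c and MW-1 as origin, the differences give:
  30·a + (-110)·b = +0.1
  0·a + (-320)·b = +0.2
Eliminate b (×(-320) and ×(-110), subtract): -9600·a = -10.00 → a = ∂h/∂x = +0.001042
Back-substitute: b = ∂h/∂y = -0.0006250.
Head at (328682, 4036289) = 107.6 + (+0.001042)·(-490) + (-0.0006250)·(-60) = 107.13 m.
That is lower than the 107.6 m at MW-1, so the point is downgradient.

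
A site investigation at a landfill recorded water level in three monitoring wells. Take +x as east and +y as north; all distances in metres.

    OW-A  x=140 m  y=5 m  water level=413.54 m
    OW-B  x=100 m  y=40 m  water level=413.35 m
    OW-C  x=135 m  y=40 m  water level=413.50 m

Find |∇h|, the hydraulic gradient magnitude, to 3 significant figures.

Taking OW-A as reference: OW-B−OW-A = (-40, 35, -0.19); OW-C−OW-A = (-5, 35, -0.04).
Solve a·Δx + b·Δy = Δh: det = (-40)·35 − (-5)·35 = -1225.
∂h/∂x = [(-0.19)·35 − (-0.04)·35] / -1225 = +0.004286
∂h/∂y = [(-40)·(-0.04) − (-5)·(-0.19)] / -1225 = -0.0005306
|∇h| = √(0.004286² + -0.0005306²) = 0.004319

0.00432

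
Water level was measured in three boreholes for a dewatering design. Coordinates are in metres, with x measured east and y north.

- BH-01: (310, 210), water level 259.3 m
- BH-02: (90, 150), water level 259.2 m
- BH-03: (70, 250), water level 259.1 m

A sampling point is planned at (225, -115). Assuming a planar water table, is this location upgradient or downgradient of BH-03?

upgradient

Differences from BH-01: to BH-02 (Δx, Δy, Δh) = (-220, -60, -0.1); to BH-03 = (-240, 40, -0.2).
Solve a·Δx + b·Δy = Δh: det = (-220)·40 − (-240)·(-60) = -23200.
∂h/∂x = [(-0.1)·40 − (-0.2)·(-60)] / -23200 = +0.0006897
∂h/∂y = [(-220)·(-0.2) − (-240)·(-0.1)] / -23200 = -0.0008621
Head at (225, -115) = 259.3 + (+0.0006897)·(-85) + (-0.0008621)·(-325) = 259.52 m.
That is higher than the 259.1 m at BH-03, so the point is upgradient.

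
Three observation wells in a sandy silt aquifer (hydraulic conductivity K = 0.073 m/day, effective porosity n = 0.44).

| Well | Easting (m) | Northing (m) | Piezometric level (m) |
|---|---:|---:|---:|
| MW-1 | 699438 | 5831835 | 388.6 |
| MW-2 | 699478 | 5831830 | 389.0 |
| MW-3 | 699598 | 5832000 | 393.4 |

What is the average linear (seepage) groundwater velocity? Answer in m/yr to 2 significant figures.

1.3 m/yr

Taking MW-1 as reference: MW-2−MW-1 = (40, -5, +0.4); MW-3−MW-1 = (160, 165, +4.8).
Solve a·Δx + b·Δy = Δh: det = 40·165 − 160·(-5) = 7400.
∂h/∂x = [(+0.4)·165 − (+4.8)·(-5)] / 7400 = +0.01216
∂h/∂y = [40·(+4.8) − 160·(+0.4)] / 7400 = +0.01730
|∇h| = √(0.01216² + 0.01730²) = 0.02115
Seepage velocity v = K·i/n = 0.073 × 0.02115 / 0.44 = 0.003509 m/day = 1.282 m/yr.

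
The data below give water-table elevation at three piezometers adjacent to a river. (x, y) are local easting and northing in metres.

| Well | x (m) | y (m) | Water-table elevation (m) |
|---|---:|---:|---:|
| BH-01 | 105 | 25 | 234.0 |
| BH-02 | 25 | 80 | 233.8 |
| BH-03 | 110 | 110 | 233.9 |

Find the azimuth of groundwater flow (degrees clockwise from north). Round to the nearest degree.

308°

With h = a·x + b·y + c and BH-01 as origin, the differences give:
  (-80)·a + 55·b = -0.2
  5·a + 85·b = -0.1
Eliminate b (×85 and ×55, subtract): -7075·a = -11.50 → a = ∂h/∂x = +0.001625
Back-substitute: b = ∂h/∂y = -0.001272.
Flow direction (−∇h) has components (-0.001625 E, +0.001272 N).
Azimuth = atan2(E, N) = atan2(-0.001625, +0.001272) = 308.0° ≈ 308°.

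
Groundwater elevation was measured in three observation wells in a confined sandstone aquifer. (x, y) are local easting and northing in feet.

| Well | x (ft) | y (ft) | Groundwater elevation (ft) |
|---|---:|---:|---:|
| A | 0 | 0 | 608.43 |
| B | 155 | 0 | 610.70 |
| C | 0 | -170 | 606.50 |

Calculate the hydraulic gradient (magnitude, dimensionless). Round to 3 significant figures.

∂h/∂x = (610.70 − 608.43) / (155 − 0) = +0.01465
∂h/∂y = (606.50 − 608.43) / (-170 − 0) = +0.01135
|∇h| = √(0.01465² + 0.01135²) = 0.01853

0.0185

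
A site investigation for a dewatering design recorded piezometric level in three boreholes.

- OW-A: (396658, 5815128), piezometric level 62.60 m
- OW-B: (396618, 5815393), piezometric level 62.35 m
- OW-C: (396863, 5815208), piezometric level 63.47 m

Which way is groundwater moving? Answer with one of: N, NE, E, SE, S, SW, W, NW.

Differences from OW-A: to OW-B (Δx, Δy, Δh) = (-40, 265, -0.25); to OW-C = (205, 80, +0.87).
Solve a·Δx + b·Δy = Δh: det = (-40)·80 − 205·265 = -57525.
∂h/∂x = [(-0.25)·80 − (+0.87)·265] / -57525 = +0.004355
∂h/∂y = [(-40)·(+0.87) − 205·(-0.25)] / -57525 = -0.0002860
Flow = −∇h = (-0.004355 east, +0.0002860 north), which points west.

W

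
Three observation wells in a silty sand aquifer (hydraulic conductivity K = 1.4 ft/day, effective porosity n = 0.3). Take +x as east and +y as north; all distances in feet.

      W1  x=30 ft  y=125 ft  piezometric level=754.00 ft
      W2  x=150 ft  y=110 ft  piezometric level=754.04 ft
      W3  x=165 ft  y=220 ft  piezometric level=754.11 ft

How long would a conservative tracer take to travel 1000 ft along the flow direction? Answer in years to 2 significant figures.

Differences from W1: to W2 (Δx, Δy, Δh) = (120, -15, +0.04); to W3 = (135, 95, +0.11).
Solve a·Δx + b·Δy = Δh: det = 120·95 − 135·(-15) = 13425.
∂h/∂x = [(+0.04)·95 − (+0.11)·(-15)] / 13425 = +0.0004060
∂h/∂y = [120·(+0.11) − 135·(+0.04)] / 13425 = +0.0005810
|∇h| = √(0.0004060² + 0.0005810²) = 0.0007088
Seepage velocity v = K·i/n = 1.4 × 0.0007088 / 0.3 = 0.003308 ft/day.
t = 1000 / 0.003308 = 3.023e+05 days = 828 years.

830 years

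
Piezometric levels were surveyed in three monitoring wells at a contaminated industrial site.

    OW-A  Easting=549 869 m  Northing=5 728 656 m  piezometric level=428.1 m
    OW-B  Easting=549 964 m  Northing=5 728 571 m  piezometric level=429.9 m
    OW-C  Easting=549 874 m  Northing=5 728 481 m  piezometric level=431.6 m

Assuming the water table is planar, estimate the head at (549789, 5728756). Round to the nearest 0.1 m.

426.0 m

Differences from OW-A: to OW-B (Δx, Δy, Δh) = (95, -85, +1.8); to OW-C = (5, -175, +3.5).
Solve a·Δx + b·Δy = Δh: det = 95·(-175) − 5·(-85) = -16200.
∂h/∂x = [(+1.8)·(-175) − (+3.5)·(-85)] / -16200 = +0.001080
∂h/∂y = [95·(+3.5) − 5·(+1.8)] / -16200 = -0.01997
h(549789, 5728756) = 428.1 + (+0.001080)·(-80) + (-0.01997)·(100) = 428.1 -0.086 -1.997 = 426.017 m.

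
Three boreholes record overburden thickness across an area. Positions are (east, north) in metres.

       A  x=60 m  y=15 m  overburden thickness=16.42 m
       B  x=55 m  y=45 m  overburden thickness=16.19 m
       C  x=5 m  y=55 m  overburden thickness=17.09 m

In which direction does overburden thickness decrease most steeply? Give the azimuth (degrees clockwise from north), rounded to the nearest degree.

Taking A as reference: B−A = (-5, 30, -0.23); C−A = (-55, 40, +0.67).
Solve a·Δx + b·Δy = Δd: det = (-5)·40 − (-55)·30 = 1450.
∂d/∂x = [(-0.23)·40 − (+0.67)·30] / 1450 = -0.02021
∂d/∂y = [(-5)·(+0.67) − (-55)·(-0.23)] / 1450 = -0.01103
Steepest decrease is along −∇f: components (+0.02021 E, +0.01103 N).
Azimuth = atan2(+0.02021, +0.01103) = 61.4° ≈ 061°.

061°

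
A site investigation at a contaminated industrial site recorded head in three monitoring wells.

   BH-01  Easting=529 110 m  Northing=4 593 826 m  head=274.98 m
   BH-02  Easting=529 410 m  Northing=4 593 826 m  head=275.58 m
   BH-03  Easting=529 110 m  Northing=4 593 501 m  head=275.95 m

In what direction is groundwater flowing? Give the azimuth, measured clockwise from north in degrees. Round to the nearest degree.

326°

∂h/∂x = (275.58 − 274.98) / (529410 − 529110) = +0.002000
∂h/∂y = (275.95 − 274.98) / (4593501 − 4593826) = -0.002985
Flow direction (−∇h) has components (-0.002000 E, +0.002985 N).
Azimuth = atan2(E, N) = atan2(-0.002000, +0.002985) = 326.2° ≈ 326°.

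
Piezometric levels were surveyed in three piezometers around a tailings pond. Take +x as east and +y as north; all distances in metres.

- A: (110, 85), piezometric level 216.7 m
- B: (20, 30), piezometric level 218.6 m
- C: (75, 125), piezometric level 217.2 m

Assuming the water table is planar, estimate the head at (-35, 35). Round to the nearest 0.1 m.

Taking A as reference: B−A = (-90, -55, +1.9); C−A = (-35, 40, +0.5).
Determinant of the coordinate differences = (-90)·40 − (-35)·(-55) = -5525.
∂h/∂x = [(+1.9)·40 − (+0.5)·(-55)] / -5525 = -0.01873
∂h/∂y = [(-90)·(+0.5) − (-35)·(+1.9)] / -5525 = -0.003891
h(-35, 35) = 216.7 + (-0.01873)·(-145) + (-0.003891)·(-50) = 216.7 +2.716 +0.195 = 219.611 m.

219.6 m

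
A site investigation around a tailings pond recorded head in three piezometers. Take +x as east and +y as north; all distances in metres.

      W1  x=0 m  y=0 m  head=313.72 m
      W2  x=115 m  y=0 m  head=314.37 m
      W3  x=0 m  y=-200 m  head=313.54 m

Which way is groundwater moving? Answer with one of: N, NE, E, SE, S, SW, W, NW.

∂h/∂x = (314.37 − 313.72) / (115 − 0) = +0.005652
∂h/∂y = (313.54 − 313.72) / (-200 − 0) = +0.0009000
Flow = −∇h = (-0.005652 east, -0.0009000 north), which points west.

W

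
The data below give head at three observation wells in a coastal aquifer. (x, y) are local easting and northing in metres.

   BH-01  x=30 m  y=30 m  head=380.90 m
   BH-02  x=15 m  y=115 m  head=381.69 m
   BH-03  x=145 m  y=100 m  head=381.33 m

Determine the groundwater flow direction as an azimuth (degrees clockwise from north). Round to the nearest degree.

Three-point gradient (reference BH-01): Δ to BH-02 = (-15, 85, +0.79), Δ to BH-03 = (115, 70, +0.43).
∂h/∂x = -0.001732, ∂h/∂y = +0.008988 (det = -10825).
Flow direction (−∇h) has components (+0.001732 E, -0.008988 N).
Azimuth = atan2(E, N) = atan2(+0.001732, -0.008988) = 169.1° ≈ 169°.

169°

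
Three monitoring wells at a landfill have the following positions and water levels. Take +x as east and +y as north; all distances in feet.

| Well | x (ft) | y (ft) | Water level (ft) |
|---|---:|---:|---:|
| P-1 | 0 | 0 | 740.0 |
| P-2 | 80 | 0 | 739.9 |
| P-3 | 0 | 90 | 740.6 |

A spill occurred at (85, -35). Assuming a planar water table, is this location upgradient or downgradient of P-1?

downgradient

∂h/∂x = (739.9 − 740.0) / (80 − 0) = -0.001250
∂h/∂y = (740.6 − 740.0) / (90 − 0) = +0.006667
Head at (85, -35) = 740.0 + (-0.001250)·(85) + (+0.006667)·(-35) = 739.66 ft.
That is lower than the 740.0 ft at P-1, so the point is downgradient.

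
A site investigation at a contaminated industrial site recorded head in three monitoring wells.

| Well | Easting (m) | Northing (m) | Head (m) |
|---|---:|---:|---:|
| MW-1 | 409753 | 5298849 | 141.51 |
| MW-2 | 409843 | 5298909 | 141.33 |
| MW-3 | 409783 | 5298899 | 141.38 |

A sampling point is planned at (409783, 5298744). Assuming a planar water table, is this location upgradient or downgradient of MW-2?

Three-point gradient (reference MW-1): Δ to MW-2 = (90, 60, -0.18), Δ to MW-3 = (30, 50, -0.13).
∂h/∂x = -0.0004444, ∂h/∂y = -0.002333 (det = 2700).
Head at (409783, 5298744) = 141.51 + (-0.0004444)·(30) + (-0.002333)·(-105) = 141.74 m.
That is higher than the 141.33 m at MW-2, so the point is upgradient.

upgradient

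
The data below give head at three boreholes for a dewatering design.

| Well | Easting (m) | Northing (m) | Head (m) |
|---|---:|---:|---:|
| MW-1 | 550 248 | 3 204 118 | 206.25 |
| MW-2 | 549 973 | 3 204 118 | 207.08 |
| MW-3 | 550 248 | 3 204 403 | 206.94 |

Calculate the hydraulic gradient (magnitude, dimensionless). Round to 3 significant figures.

∂h/∂x = (207.08 − 206.25) / (549973 − 550248) = -0.003018
∂h/∂y = (206.94 − 206.25) / (3204403 − 3204118) = +0.002421
|∇h| = √(-0.003018² + 0.002421²) = 0.003869

0.00387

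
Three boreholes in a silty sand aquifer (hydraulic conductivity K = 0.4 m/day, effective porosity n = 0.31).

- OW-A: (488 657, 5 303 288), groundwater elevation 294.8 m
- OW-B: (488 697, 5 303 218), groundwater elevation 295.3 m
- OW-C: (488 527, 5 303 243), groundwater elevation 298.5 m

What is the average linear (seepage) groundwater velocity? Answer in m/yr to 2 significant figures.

Three-point gradient (reference OW-A): Δ to OW-B = (40, -70, +0.5), Δ to OW-C = (-130, -45, +3.7).
∂h/∂x = -0.02170, ∂h/∂y = -0.01954 (det = -10900).
|∇h| = √(-0.02170² + -0.01954²) = 0.0292
Seepage velocity v = K·i/n = 0.4 × 0.0292 / 0.31 = 0.03768 m/day = 13.76 m/yr.

14 m/yr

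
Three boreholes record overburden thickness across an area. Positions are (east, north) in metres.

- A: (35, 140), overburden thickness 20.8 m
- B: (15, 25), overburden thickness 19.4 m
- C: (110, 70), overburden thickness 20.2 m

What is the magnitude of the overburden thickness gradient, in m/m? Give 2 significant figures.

Three-point gradient (reference A): Δ to B = (-20, -115, -1.4), Δ to C = (75, -70, -0.6).
∂d/∂x = +0.002893, ∂d/∂y = +0.01167 (det = 10025).
|∇f| = √(0.002893² + 0.01167²) = 0.01202 m/m

0.012 m/m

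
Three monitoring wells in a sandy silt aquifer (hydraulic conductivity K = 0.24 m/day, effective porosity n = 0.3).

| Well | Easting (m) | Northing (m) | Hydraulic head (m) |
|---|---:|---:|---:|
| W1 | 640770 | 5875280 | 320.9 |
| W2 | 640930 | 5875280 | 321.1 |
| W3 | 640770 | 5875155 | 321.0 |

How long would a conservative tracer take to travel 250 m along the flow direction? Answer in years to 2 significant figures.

580 years

∂h/∂x = (321.1 − 320.9) / (640930 − 640770) = +0.001250
∂h/∂y = (321.0 − 320.9) / (5875155 − 5875280) = -0.0008000
|∇h| = √(0.001250² + -0.0008000²) = 0.001484
Seepage velocity v = K·i/n = 0.24 × 0.001484 / 0.3 = 0.001187 m/day.
t = 250 / 0.001187 = 2.106e+05 days = 577 years.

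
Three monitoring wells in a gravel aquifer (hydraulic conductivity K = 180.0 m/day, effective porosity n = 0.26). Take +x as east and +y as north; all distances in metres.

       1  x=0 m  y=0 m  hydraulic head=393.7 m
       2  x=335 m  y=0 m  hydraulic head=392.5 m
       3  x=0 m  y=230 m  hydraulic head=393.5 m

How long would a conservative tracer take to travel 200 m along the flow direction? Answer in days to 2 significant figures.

∂h/∂x = (392.5 − 393.7) / (335 − 0) = -0.003582
∂h/∂y = (393.5 − 393.7) / (230 − 0) = -0.0008696
|∇h| = √(-0.003582² + -0.0008696²) = 0.003686
Seepage velocity v = K·i/n = 180.0 × 0.003686 / 0.26 = 2.552 m/day.
t = 200 / 2.552 = 78.37 days.

78 days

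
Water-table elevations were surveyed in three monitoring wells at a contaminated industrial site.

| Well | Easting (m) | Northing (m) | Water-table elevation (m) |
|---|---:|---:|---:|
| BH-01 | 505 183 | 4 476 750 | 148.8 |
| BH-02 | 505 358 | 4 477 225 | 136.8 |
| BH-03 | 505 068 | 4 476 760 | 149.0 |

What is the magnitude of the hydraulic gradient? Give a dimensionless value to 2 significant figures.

With h = a·x + b·y + c and BH-01 as origin, the differences give:
  175·a + 475·b = -12.0
  (-115)·a + 10·b = +0.2
Eliminate b (×10 and ×475, subtract): 56375·a = -215.00 → a = ∂h/∂x = -0.003814
Back-substitute: b = ∂h/∂y = -0.02386.
|∇h| = √(-0.003814² + -0.02386²) = 0.02416

0.024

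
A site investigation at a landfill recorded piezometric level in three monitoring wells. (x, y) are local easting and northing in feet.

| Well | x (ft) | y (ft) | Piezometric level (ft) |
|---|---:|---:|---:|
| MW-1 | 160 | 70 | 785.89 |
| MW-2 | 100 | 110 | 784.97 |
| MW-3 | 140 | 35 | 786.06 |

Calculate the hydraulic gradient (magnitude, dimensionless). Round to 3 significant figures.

0.0132

With h = a·x + b·y + c and MW-1 as origin, the differences give:
  (-60)·a + 40·b = -0.92
  (-20)·a + (-35)·b = +0.17
Eliminate b (×(-35) and ×40, subtract): 2900·a = 25.400 → a = ∂h/∂x = +0.008759
Back-substitute: b = ∂h/∂y = -0.009862.
|∇h| = √(0.008759² + -0.009862²) = 0.01319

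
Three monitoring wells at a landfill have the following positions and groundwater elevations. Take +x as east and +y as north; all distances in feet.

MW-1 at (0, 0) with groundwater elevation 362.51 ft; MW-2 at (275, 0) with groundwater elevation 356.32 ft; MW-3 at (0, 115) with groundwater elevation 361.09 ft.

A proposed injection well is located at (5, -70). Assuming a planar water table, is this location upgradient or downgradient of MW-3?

upgradient

∂h/∂x = (356.32 − 362.51) / (275 − 0) = -0.02251
∂h/∂y = (361.09 − 362.51) / (115 − 0) = -0.01235
Head at (5, -70) = 362.51 + (-0.02251)·(5) + (-0.01235)·(-70) = 363.26 ft.
That is higher than the 361.09 ft at MW-3, so the point is upgradient.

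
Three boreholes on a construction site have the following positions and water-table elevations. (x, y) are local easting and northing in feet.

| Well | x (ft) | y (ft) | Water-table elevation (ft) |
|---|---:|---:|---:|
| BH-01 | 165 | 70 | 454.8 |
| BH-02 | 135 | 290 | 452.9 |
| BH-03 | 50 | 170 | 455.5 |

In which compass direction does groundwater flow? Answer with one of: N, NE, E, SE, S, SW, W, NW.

Differences from BH-01: to BH-02 (Δx, Δy, Δh) = (-30, 220, -1.9); to BH-03 = (-115, 100, +0.7).
Determinant of the coordinate differences = (-30)·100 − (-115)·220 = 22300.
∂h/∂x = [(-1.9)·100 − (+0.7)·220] / 22300 = -0.01543
∂h/∂y = [(-30)·(+0.7) − (-115)·(-1.9)] / 22300 = -0.01074
Flow = −∇h = (+0.01543 east, +0.01074 north), which points northeast.

NE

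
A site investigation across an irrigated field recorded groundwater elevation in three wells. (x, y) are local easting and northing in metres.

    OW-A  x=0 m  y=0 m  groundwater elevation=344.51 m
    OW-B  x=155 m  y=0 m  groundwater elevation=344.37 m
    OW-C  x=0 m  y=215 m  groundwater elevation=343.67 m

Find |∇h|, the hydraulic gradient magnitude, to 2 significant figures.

0.0040

∂h/∂x = (344.37 − 344.51) / (155 − 0) = -0.0009032
∂h/∂y = (343.67 − 344.51) / (215 − 0) = -0.003907
|∇h| = √(-0.0009032² + -0.003907²) = 0.00401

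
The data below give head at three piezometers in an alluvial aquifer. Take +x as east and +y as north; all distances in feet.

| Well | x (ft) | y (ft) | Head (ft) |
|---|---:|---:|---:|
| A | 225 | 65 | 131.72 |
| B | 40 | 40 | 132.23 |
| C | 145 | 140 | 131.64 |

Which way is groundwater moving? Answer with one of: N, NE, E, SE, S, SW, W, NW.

NE

With h = a·x + b·y + c and A as origin, the differences give:
  (-185)·a + (-25)·b = +0.51
  (-80)·a + 75·b = -0.08
Eliminate b (×75 and ×(-25), subtract): -15875·a = 36.250 → a = ∂h/∂x = -0.002283
Back-substitute: b = ∂h/∂y = -0.003502.
Flow = −∇h = (+0.002283 east, +0.003502 north), which points northeast.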